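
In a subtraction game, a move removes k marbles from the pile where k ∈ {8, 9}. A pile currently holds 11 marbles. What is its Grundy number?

Grundy values for subtraction set {8, 9}:
g(0) = mex{} = 0
g(1) = mex{} = 0
g(2) = mex{} = 0
g(3) = mex{} = 0
g(4) = mex{} = 0
g(5) = mex{} = 0
g(6) = mex{} = 0
g(7) = mex{} = 0
g(8) = mex{0} = 1
g(9) = mex{0} = 1
g(10) = mex{0} = 1
g(11) = mex{0} = 1
So g(11) = 1.

1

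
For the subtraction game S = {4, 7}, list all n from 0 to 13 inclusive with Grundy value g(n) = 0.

0, 1, 2, 3, 11, 12, 13

Compute g(0), g(1), … for moves {4, 7}:
k:     0  1  2  3  4  5  6  7  8  9 10 11 12 13
g(k):  0  0  0  0  1  1  1  1  2  2  2  0  0  0
The P-positions (g = 0) in 0..13 are 0, 1, 2, 3, 11, 12, 13.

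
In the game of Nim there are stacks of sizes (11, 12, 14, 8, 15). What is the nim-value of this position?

14

Compute the nim-sum pairwise:
11 ^ 12 = 7
7 ^ 14 = 9
9 ^ 8 = 1
1 ^ 15 = 14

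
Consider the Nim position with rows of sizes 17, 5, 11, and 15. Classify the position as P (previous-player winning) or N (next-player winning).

Nim-sum: 17 XOR 5 XOR 11 XOR 15 = 16.
The nim-sum is 16 ≠ 0, so this is an N-position: the player to move can win.

N-position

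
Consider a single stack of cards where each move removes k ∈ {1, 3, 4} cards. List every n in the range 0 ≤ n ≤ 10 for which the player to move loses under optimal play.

0, 2, 7, 9

Grundy values for subtraction set {1, 3, 4}:
k:     0  1  2  3  4  5  6  7  8  9 10
g(k):  0  1  0  1  2  3  2  0  1  0  1
The P-positions (g = 0) in 0..10 are 0, 2, 7, 9.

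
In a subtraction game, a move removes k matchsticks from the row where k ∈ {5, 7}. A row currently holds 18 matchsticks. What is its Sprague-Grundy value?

1

Build the Grundy sequence with g(k) = mex{g(k−s) : s ∈ {5, 7}, s ≤ k}:
k:     0  1  2  3  4  5  6  7  8  9 10 11 12 13 14 15 16 17 18
g(k):  0  0  0  0  0  1  1  1  1  1  2  2  0  0  0  0  0  1  1
So g(18) = 1.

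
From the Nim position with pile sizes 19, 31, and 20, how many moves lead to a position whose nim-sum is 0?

3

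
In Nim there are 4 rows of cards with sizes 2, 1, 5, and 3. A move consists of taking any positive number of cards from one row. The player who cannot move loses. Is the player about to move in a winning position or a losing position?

Winning position

Compute the nim-sum pairwise:
2 ⊕ 1 = 3
3 ⊕ 5 = 6
6 ⊕ 3 = 5
The nim-sum is 5 ≠ 0, so this is an N-position: the player to move can win.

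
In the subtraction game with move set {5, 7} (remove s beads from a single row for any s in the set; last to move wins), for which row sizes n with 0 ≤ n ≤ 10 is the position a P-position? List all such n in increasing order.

0, 1, 2, 3, 4

Compute g(0), g(1), … for moves {5, 7}:
g(0) = mex{} = 0
g(1) = mex{} = 0
g(2) = mex{} = 0
g(3) = mex{} = 0
g(4) = mex{} = 0
g(5) = mex{0} = 1
g(6) = mex{0} = 1
g(7) = mex{0} = 1
g(8) = mex{0} = 1
g(9) = mex{0} = 1
g(10) = mex{0,1} = 2
The P-positions (g = 0) in 0..10 are 0, 1, 2, 3, 4.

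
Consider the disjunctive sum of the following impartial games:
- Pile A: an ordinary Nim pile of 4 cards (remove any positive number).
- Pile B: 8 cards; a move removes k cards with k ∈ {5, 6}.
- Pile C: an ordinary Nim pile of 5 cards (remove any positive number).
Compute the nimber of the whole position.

Pile A is a plain Nim pile of size 4, so its Grundy value is 4.
For pile B, compute g(0), g(1), … with moves {5, 6}:
g(0) = mex{} = 0
g(1) = mex{} = 0
g(2) = mex{} = 0
g(3) = mex{} = 0
g(4) = mex{} = 0
g(5) = mex{0} = 1
g(6) = mex{0} = 1
g(7) = mex{0} = 1
g(8) = mex{0} = 1
So g(8) = 1.
Pile C is a plain Nim pile of size 5, so its Grundy value is 5.
By the Sprague-Grundy theorem, the Grundy value of a sum of independent games is the XOR of the component values.
Combined value = 4 ⊕ 1 ⊕ 5 = 0.

0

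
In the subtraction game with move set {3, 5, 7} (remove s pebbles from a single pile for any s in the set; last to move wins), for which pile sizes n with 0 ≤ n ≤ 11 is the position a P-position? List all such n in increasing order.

Compute g(0), g(1), … for moves {3, 5, 7}:
g(0) = mex{} = 0
g(1) = mex{} = 0
g(2) = mex{} = 0
g(3) = mex{0} = 1
g(4) = mex{0} = 1
g(5) = mex{0} = 1
g(6) = mex{0,1} = 2
g(7) = mex{0,1} = 2
g(8) = mex{0,1} = 2
g(9) = mex{0,1,2} = 3
g(10) = mex{1,2} = 0
g(11) = mex{1,2} = 0
The P-positions (g = 0) in 0..11 are 0, 1, 2, 10, 11.

0, 1, 2, 10, 11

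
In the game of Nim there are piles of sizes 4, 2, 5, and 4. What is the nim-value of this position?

Nim-sum: 4 ^ 2 ^ 5 ^ 4 = 7.

7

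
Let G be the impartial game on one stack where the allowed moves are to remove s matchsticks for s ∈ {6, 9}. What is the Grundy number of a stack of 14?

Compute g(0), g(1), … for moves {6, 9}:
g(0) = mex{} = 0
g(1) = mex{} = 0
g(2) = mex{} = 0
g(3) = mex{} = 0
g(4) = mex{} = 0
g(5) = mex{} = 0
g(6) = mex{0} = 1
g(7) = mex{0} = 1
g(8) = mex{0} = 1
g(9) = mex{0} = 1
g(10) = mex{0} = 1
g(11) = mex{0} = 1
g(12) = mex{0,1} = 2
g(13) = mex{0,1} = 2
g(14) = mex{0,1} = 2
So g(14) = 2.

2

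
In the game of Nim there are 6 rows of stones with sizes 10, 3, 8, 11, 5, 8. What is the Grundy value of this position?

7

Compute the nim-sum pairwise:
10 XOR 3 = 9
9 XOR 8 = 1
1 XOR 11 = 10
10 XOR 5 = 15
15 XOR 8 = 7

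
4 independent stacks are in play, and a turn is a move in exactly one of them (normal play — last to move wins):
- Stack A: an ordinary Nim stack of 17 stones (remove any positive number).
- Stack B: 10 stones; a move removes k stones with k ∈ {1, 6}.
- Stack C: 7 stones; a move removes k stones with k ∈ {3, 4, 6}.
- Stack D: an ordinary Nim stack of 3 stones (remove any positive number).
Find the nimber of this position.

17

Stack A is a plain Nim stack of size 17, so its Grundy value is 17.
Grundy values for stack B (subtraction set {1, 6}):
g(0) = mex{} = 0
g(1) = mex{0} = 1
g(2) = mex{1} = 0
g(3) = mex{0} = 1
g(4) = mex{1} = 0
g(5) = mex{0} = 1
g(6) = mex{0,1} = 2
g(7) = mex{1,2} = 0
g(8) = mex{0} = 1
g(9) = mex{1} = 0
g(10) = mex{0} = 1
So g(10) = 1.
For stack C, compute g(0), g(1), … with moves {3, 4, 6}:
g(0) = mex{} = 0
g(1) = mex{} = 0
g(2) = mex{} = 0
g(3) = mex{0} = 1
g(4) = mex{0} = 1
g(5) = mex{0} = 1
g(6) = mex{0,1} = 2
g(7) = mex{0,1} = 2
So g(7) = 2.
Stack D is a plain Nim stack of size 3, so its Grundy value is 3.
By the Sprague-Grundy theorem, the Grundy value of a sum of independent games is the XOR of the component values.
Combined value = 17 ⊕ 1 ⊕ 2 ⊕ 3 = 17.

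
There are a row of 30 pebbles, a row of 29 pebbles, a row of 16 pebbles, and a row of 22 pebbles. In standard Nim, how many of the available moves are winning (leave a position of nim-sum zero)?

Compute the nim-sum pairwise:
30 ^ 29 = 3
3 ^ 16 = 19
19 ^ 22 = 5
The overall nim-sum is X = 5. A row of size p has a winning move iff p XOR X < p (reduce it to p XOR X).
  30: 30 XOR 5 = 27 < 30 — winning move (to 27).
  29: 29 XOR 5 = 24 < 29 — winning move (to 24).
  16: 16 XOR 5 = 21 ≥ 16 — no move.
  22: 22 XOR 5 = 19 < 22 — winning move (to 19).
That gives 3 winning moves.

3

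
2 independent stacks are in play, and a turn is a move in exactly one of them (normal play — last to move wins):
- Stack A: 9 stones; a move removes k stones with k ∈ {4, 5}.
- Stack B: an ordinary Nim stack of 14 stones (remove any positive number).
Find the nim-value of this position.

Grundy values for stack A (subtraction set {4, 5}):
k:     0  1  2  3  4  5  6  7  8  9
g(k):  0  0  0  0  1  1  1  1  2  0
So g(9) = 0.
Stack B is a plain Nim stack of size 14, so its Grundy value is 14.
By the Sprague-Grundy theorem, the Grundy value of a sum of independent games is the XOR of the component values.
Combined value = 0 XOR 14 = 14.

14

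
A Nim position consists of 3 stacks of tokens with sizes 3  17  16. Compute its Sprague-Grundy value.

2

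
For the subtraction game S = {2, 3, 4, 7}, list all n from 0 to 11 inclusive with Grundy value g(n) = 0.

0, 1, 6, 11

Build the Grundy sequence with g(k) = mex{g(k−s) : s ∈ {2, 3, 4, 7}, s ≤ k}:
k:     0  1  2  3  4  5  6  7  8  9 10 11
g(k):  0  0  1  1  2  2  0  3  1  4  2  0
The P-positions (g = 0) in 0..11 are 0, 1, 6, 11.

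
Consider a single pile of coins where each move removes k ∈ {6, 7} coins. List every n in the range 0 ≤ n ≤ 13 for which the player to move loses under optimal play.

0, 1, 2, 3, 4, 5, 13

Compute g(0), g(1), … for moves {6, 7}:
k:     0  1  2  3  4  5  6  7  8  9 10 11 12 13
g(k):  0  0  0  0  0  0  1  1  1  1  1  1  2  0
The P-positions (g = 0) in 0..13 are 0, 1, 2, 3, 4, 5, 13.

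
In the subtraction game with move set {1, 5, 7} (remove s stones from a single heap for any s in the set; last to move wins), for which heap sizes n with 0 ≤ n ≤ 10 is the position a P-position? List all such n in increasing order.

0, 2, 4, 6, 8, 10

Compute g(0), g(1), … for moves {1, 5, 7}:
g(0) = mex{} = 0
g(1) = mex{0} = 1
g(2) = mex{1} = 0
g(3) = mex{0} = 1
g(4) = mex{1} = 0
g(5) = mex{0} = 1
g(6) = mex{1} = 0
g(7) = mex{0} = 1
g(8) = mex{1} = 0
g(9) = mex{0} = 1
g(10) = mex{1} = 0
The P-positions (g = 0) in 0..10 are 0, 2, 4, 6, 8, 10.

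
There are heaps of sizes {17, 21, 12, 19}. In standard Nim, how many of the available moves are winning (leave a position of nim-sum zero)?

3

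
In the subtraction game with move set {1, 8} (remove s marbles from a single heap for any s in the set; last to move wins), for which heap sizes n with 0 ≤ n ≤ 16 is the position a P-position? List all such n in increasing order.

0, 2, 4, 6, 9, 11, 13, 15

Build the Grundy sequence with g(k) = mex{g(k−s) : s ∈ {1, 8}, s ≤ k}:
k:     0  1  2  3  4  5  6  7  8  9 10 11 12 13 14 15 16
g(k):  0  1  0  1  0  1  0  1  2  0  1  0  1  0  1  0  1
The P-positions (g = 0) in 0..16 are 0, 2, 4, 6, 9, 11, 13, 15.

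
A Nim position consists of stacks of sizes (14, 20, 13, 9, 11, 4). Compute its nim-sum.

Compute the nim-sum pairwise:
14 ⊕ 20 = 26
26 ⊕ 13 = 23
23 ⊕ 9 = 30
30 ⊕ 11 = 21
21 ⊕ 4 = 17

17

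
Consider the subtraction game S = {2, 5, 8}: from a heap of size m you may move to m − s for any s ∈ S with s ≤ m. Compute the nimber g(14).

Build the Grundy sequence with g(k) = mex{g(k−s) : s ∈ {2, 5, 8}, s ≤ k}:
k:     0  1  2  3  4  5  6  7  8  9 10 11 12 13 14
g(k):  0  0  1  1  0  2  1  0  2  1  0  0  1  1  0
So g(14) = 0.

0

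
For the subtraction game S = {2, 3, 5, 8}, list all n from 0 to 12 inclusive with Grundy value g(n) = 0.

0, 1, 7, 11

Grundy values for subtraction set {2, 3, 5, 8}:
k:     0  1  2  3  4  5  6  7  8  9 10 11 12
g(k):  0  0  1  1  2  2  3  0  4  1  3  0  4
The P-positions (g = 0) in 0..12 are 0, 1, 7, 11.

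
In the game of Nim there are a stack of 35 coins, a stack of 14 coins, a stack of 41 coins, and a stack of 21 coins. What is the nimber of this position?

Bitwise XOR of the heap sizes:
  100011  (35)
  001110  (14)
  101001  (41)
  010101  (21)
  ------
  010001  (17)

17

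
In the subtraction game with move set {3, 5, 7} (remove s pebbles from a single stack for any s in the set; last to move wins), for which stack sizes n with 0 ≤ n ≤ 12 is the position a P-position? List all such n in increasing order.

0, 1, 2, 10, 11, 12

Grundy values for subtraction set {3, 5, 7}:
k:     0  1  2  3  4  5  6  7  8  9 10 11 12
g(k):  0  0  0  1  1  1  2  2  2  3  0  0  0
The P-positions (g = 0) in 0..12 are 0, 1, 2, 10, 11, 12.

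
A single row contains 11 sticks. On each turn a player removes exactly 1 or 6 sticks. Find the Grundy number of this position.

Grundy values for subtraction set {1, 6}:
k:     0  1  2  3  4  5  6  7  8  9 10 11
g(k):  0  1  0  1  0  1  2  0  1  0  1  0
So g(11) = 0.

0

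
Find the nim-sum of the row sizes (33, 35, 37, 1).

38

Nim-sum: 33 XOR 35 XOR 37 XOR 1 = 38.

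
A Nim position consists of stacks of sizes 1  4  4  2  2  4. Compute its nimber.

Compute the nim-sum pairwise:
1 XOR 4 = 5
5 XOR 4 = 1
1 XOR 2 = 3
3 XOR 2 = 1
1 XOR 4 = 5

5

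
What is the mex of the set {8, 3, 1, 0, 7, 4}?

The values 0, 1 are all present; 2 is the first non-negative integer missing from the set.

2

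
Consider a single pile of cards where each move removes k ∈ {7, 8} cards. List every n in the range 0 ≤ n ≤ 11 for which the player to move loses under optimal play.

0, 1, 2, 3, 4, 5, 6

Compute g(0), g(1), … for moves {7, 8}:
g(0) = mex{} = 0
g(1) = mex{} = 0
g(2) = mex{} = 0
g(3) = mex{} = 0
g(4) = mex{} = 0
g(5) = mex{} = 0
g(6) = mex{} = 0
g(7) = mex{0} = 1
g(8) = mex{0} = 1
g(9) = mex{0} = 1
g(10) = mex{0} = 1
g(11) = mex{0} = 1
The P-positions (g = 0) in 0..11 are 0, 1, 2, 3, 4, 5, 6.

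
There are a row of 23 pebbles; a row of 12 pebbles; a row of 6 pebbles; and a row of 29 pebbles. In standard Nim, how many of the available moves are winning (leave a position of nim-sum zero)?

Compute the nim-sum pairwise:
23 XOR 12 = 27
27 XOR 6 = 29
29 XOR 29 = 0
The nim-sum is already 0, so every move leaves a nonzero nim-sum — there are no winning moves.

0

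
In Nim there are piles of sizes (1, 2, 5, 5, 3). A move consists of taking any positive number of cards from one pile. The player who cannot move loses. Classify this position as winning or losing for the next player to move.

Write each in binary and XOR column by column:
  001  (1)
  010  (2)
  101  (5)
  101  (5)
  011  (3)
  ---
  000  (0)
The nim-sum is 0, so this is a P-position: the player to move is in a losing position under optimal play.

Losing position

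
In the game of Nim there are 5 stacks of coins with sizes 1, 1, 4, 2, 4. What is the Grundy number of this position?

Nim-sum: 1 XOR 1 XOR 4 XOR 2 XOR 4 = 2.

2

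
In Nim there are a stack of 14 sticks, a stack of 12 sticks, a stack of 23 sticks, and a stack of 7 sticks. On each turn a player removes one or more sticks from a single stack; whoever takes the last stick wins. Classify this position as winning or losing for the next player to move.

Winning position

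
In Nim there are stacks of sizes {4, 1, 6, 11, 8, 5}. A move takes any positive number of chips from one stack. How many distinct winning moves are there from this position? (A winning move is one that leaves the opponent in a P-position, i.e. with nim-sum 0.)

3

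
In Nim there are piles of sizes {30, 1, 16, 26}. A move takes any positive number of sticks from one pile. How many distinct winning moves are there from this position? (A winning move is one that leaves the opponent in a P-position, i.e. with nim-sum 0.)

3

Bitwise XOR of the heap sizes:
  11110  (30)
  00001  (1)
  10000  (16)
  11010  (26)
  -----
  10101  (21)
The overall nim-sum is X = 21. A pile of size p has a winning move iff p XOR X < p (reduce it to p XOR X).
  30: 30 XOR 21 = 11 < 30 — winning move (to 11).
  1: 1 XOR 21 = 20 ≥ 1 — no move.
  16: 16 XOR 21 = 5 < 16 — winning move (to 5).
  26: 26 XOR 21 = 15 < 26 — winning move (to 15).
That gives 3 winning moves.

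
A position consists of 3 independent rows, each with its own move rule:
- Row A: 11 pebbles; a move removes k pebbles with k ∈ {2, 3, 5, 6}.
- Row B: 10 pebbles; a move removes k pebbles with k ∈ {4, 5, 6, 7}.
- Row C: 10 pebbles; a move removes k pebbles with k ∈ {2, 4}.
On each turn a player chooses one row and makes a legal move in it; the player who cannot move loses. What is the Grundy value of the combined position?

1

For row A, compute g(0), g(1), … with moves {2, 3, 5, 6}:
g(0) = mex{} = 0
g(1) = mex{} = 0
g(2) = mex{0} = 1
g(3) = mex{0} = 1
g(4) = mex{0,1} = 2
g(5) = mex{0,1} = 2
g(6) = mex{0,1,2} = 3
g(7) = mex{0,1,2} = 3
g(8) = mex{1,2,3} = 0
g(9) = mex{1,2,3} = 0
g(10) = mex{0,2,3} = 1
g(11) = mex{0,2,3} = 1
So g(11) = 1.
For row B, compute g(0), g(1), … with moves {4, 5, 6, 7}:
k:     0  1  2  3  4  5  6  7  8  9 10
g(k):  0  0  0  0  1  1  1  1  2  2  2
So g(10) = 2.
Grundy values for row C (subtraction set {2, 4}):
k:     0  1  2  3  4  5  6  7  8  9 10
g(k):  0  0  1  1  2  2  0  0  1  1  2
So g(10) = 2.
By the Sprague-Grundy theorem, the Grundy value of a sum of independent games is the XOR of the component values.
Combined value = 1 ⊕ 2 ⊕ 2 = 1.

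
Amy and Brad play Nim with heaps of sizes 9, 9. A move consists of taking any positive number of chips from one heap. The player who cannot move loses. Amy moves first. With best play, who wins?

Write each in binary and XOR column by column:
  1001  (9)
  1001  (9)
  ----
  0000  (0)
The nim-sum is 0, so this is a P-position: the player to move is in a losing position under optimal play; Amy is about to move from it and so loses — Brad wins.

Brad wins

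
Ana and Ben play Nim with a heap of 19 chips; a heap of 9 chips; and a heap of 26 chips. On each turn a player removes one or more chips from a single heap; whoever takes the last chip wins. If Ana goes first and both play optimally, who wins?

Write each in binary and XOR column by column:
  10011  (19)
  01001  (9)
  11010  (26)
  -----
  00000  (0)
The nim-sum is 0, so this is a P-position: the player to move is in a losing position under optimal play; Ana is about to move from it and so loses — Ben wins.

Ben wins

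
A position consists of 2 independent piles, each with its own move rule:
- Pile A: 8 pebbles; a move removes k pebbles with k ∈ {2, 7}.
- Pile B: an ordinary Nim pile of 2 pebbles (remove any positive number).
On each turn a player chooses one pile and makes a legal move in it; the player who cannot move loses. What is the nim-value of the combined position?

0

Build the Grundy sequence for pile A with g(k) = mex{g(k−s) : s ∈ {2, 7}, s ≤ k}:
k:     0  1  2  3  4  5  6  7  8
g(k):  0  0  1  1  0  0  1  1  2
So g(8) = 2.
Pile B is a plain Nim pile of size 2, so its Grundy value is 2.
The value of a disjunctive sum is the nim-sum of the parts.
Combined value = 2 ⊕ 2 = 0.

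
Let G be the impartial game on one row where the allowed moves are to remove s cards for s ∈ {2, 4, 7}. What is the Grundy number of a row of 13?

Build the Grundy sequence with g(k) = mex{g(k−s) : s ∈ {2, 4, 7}, s ≤ k}:
g(0) = mex{} = 0
g(1) = mex{} = 0
g(2) = mex{0} = 1
g(3) = mex{0} = 1
g(4) = mex{0,1} = 2
g(5) = mex{0,1} = 2
g(6) = mex{1,2} = 0
g(7) = mex{0,1,2} = 3
g(8) = mex{0,2} = 1
g(9) = mex{1,2,3} = 0
g(10) = mex{0,1} = 2
g(11) = mex{0,2,3} = 1
g(12) = mex{1,2} = 0
g(13) = mex{0,1} = 2
So g(13) = 2.

2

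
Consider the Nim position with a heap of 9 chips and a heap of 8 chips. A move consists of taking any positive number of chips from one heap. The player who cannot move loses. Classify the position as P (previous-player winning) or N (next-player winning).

Nim-sum: 9 ^ 8 = 1.
The nim-sum is 1 ≠ 0, so this is an N-position: the player to move can win.

N-position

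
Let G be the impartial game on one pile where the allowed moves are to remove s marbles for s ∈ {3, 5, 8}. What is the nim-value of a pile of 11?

0

Compute g(0), g(1), … for moves {3, 5, 8}:
g(0) = mex{} = 0
g(1) = mex{} = 0
g(2) = mex{} = 0
g(3) = mex{0} = 1
g(4) = mex{0} = 1
g(5) = mex{0} = 1
g(6) = mex{0,1} = 2
g(7) = mex{0,1} = 2
g(8) = mex{0,1} = 2
g(9) = mex{0,1,2} = 3
g(10) = mex{0,1,2} = 3
g(11) = mex{1,2} = 0
So g(11) = 0.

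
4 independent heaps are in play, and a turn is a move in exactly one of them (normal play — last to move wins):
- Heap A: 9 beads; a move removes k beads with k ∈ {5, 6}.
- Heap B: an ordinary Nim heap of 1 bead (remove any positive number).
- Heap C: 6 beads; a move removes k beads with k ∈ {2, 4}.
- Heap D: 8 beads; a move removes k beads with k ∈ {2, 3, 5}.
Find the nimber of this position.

For heap A, compute g(0), g(1), … with moves {5, 6}:
k:     0  1  2  3  4  5  6  7  8  9
g(k):  0  0  0  0  0  1  1  1  1  1
So g(9) = 1.
Heap B is a plain Nim heap of size 1, so its Grundy value is 1.
For heap C, compute g(0), g(1), … with moves {2, 4}:
g(0) = mex{} = 0
g(1) = mex{} = 0
g(2) = mex{0} = 1
g(3) = mex{0} = 1
g(4) = mex{0,1} = 2
g(5) = mex{0,1} = 2
g(6) = mex{1,2} = 0
So g(6) = 0.
Grundy values for heap D (subtraction set {2, 3, 5}):
g(0) = mex{} = 0
g(1) = mex{} = 0
g(2) = mex{0} = 1
g(3) = mex{0} = 1
g(4) = mex{0,1} = 2
g(5) = mex{0,1} = 2
g(6) = mex{0,1,2} = 3
g(7) = mex{1,2} = 0
g(8) = mex{1,2,3} = 0
So g(8) = 0.
The value of a disjunctive sum is the nim-sum of the parts.
Combined value = 1 XOR 1 XOR 0 XOR 0 = 0.

0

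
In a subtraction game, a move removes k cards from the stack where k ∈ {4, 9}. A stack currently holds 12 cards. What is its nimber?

Compute g(0), g(1), … for moves {4, 9}:
k:     0  1  2  3  4  5  6  7  8  9 10 11 12
g(k):  0  0  0  0  1  1  1  1  0  2  2  2  1
So g(12) = 1.

1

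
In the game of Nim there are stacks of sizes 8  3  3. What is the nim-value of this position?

8

Nim-sum: 8 XOR 3 XOR 3 = 8.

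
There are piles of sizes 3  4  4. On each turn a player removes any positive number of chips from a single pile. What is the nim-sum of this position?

3

Nim-sum: 3 ⊕ 4 ⊕ 4 = 3.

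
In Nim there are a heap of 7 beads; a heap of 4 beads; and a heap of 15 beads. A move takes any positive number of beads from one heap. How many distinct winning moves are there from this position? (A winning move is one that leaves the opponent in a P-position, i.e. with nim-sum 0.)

1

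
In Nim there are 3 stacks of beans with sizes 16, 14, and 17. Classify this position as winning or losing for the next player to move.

Write each in binary and XOR column by column:
  10000  (16)
  01110  (14)
  10001  (17)
  -----
  01111  (15)
The nim-sum is 15 ≠ 0, so this is an N-position: the player to move can win.

Winning position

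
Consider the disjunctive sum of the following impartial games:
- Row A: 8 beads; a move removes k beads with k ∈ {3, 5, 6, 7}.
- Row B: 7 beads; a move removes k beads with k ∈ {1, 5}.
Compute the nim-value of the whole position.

3

For row A, compute g(0), g(1), … with moves {3, 5, 6, 7}:
k:     0  1  2  3  4  5  6  7  8
g(k):  0  0  0  1  1  1  2  2  2
So g(8) = 2.
For row B, compute g(0), g(1), … with moves {1, 5}:
k:     0  1  2  3  4  5  6  7
g(k):  0  1  0  1  0  1  0  1
So g(7) = 1.
The value of a disjunctive sum is the nim-sum of the parts.
Combined value = 2 ⊕ 1 = 3.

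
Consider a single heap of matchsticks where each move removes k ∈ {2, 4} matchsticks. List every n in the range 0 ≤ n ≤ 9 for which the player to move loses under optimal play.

Build the Grundy sequence with g(k) = mex{g(k−s) : s ∈ {2, 4}, s ≤ k}:
g(0) = mex{} = 0
g(1) = mex{} = 0
g(2) = mex{0} = 1
g(3) = mex{0} = 1
g(4) = mex{0,1} = 2
g(5) = mex{0,1} = 2
g(6) = mex{1,2} = 0
g(7) = mex{1,2} = 0
g(8) = mex{0,2} = 1
g(9) = mex{0,2} = 1
The P-positions (g = 0) in 0..9 are 0, 1, 6, 7.

0, 1, 6, 7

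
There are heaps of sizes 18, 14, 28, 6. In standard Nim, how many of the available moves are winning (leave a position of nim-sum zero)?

Write each in binary and XOR column by column:
  10010  (18)
  01110  (14)
  11100  (28)
  00110  (6)
  -----
  00110  (6)
The overall nim-sum is X = 6. A heap of size p has a winning move iff p XOR X < p (reduce it to p XOR X).
  18: 18 XOR 6 = 20 ≥ 18 — no move.
  14: 14 XOR 6 = 8 < 14 — winning move (to 8).
  28: 28 XOR 6 = 26 < 28 — winning move (to 26).
  6: 6 XOR 6 = 0 < 6 — winning move (to 0).
That gives 3 winning moves.

3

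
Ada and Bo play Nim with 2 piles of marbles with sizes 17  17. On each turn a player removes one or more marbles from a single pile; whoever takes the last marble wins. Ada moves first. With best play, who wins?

In binary:
  10001  (17)
  10001  (17)
  -----
  00000  (0)
The nim-sum is 0, so this is a P-position: the player to move is in a losing position under optimal play; Ada is about to move from it and so loses — Bo wins.

Bo wins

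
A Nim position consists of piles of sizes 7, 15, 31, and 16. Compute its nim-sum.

Compute the nim-sum pairwise:
7 XOR 15 = 8
8 XOR 31 = 23
23 XOR 16 = 7

7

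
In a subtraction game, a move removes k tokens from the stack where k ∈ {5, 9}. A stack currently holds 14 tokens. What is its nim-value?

0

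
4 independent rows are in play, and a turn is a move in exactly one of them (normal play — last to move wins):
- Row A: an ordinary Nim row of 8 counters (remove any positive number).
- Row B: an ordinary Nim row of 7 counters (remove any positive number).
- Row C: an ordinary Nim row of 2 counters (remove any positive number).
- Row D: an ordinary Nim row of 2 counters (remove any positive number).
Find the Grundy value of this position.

Row A is a plain Nim row of size 8, so its Grundy value is 8.
Row B is a plain Nim row of size 7, so its Grundy value is 7.
Row C is a plain Nim row of size 2, so its Grundy value is 2.
Row D is a plain Nim row of size 2, so its Grundy value is 2.
The value of a disjunctive sum is the nim-sum of the parts.
Combined value = 8 XOR 7 XOR 2 XOR 2 = 15.

15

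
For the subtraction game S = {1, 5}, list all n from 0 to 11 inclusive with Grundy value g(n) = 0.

Build the Grundy sequence with g(k) = mex{g(k−s) : s ∈ {1, 5}, s ≤ k}:
k:     0  1  2  3  4  5  6  7  8  9 10 11
g(k):  0  1  0  1  0  1  0  1  0  1  0  1
The P-positions (g = 0) in 0..11 are 0, 2, 4, 6, 8, 10.

0, 2, 4, 6, 8, 10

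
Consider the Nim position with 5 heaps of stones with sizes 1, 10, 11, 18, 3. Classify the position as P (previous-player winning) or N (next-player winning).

N-position

Nim-sum: 1 XOR 10 XOR 11 XOR 18 XOR 3 = 17.
The nim-sum is 17 ≠ 0, so this is an N-position: the player to move can win.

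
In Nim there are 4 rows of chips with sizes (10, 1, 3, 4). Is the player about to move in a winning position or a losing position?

Winning position

Write each in binary and XOR column by column:
  1010  (10)
  0001  (1)
  0011  (3)
  0100  (4)
  ----
  1100  (12)
The nim-sum is 12 ≠ 0, so this is an N-position: the player to move can win.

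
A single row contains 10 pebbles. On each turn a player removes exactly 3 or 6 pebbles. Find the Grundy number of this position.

Build the Grundy sequence with g(k) = mex{g(k−s) : s ∈ {3, 6}, s ≤ k}:
g(0) = mex{} = 0
g(1) = mex{} = 0
g(2) = mex{} = 0
g(3) = mex{0} = 1
g(4) = mex{0} = 1
g(5) = mex{0} = 1
g(6) = mex{0,1} = 2
g(7) = mex{0,1} = 2
g(8) = mex{0,1} = 2
g(9) = mex{1,2} = 0
g(10) = mex{1,2} = 0
So g(10) = 0.

0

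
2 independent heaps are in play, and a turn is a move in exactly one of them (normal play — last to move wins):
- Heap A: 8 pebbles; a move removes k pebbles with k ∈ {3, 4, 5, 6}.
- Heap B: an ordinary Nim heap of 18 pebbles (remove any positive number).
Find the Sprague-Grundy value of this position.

Build the Grundy sequence for heap A with g(k) = mex{g(k−s) : s ∈ {3, 4, 5, 6}, s ≤ k}:
k:     0  1  2  3  4  5  6  7  8
g(k):  0  0  0  1  1  1  2  2  2
So g(8) = 2.
Heap B is a plain Nim heap of size 18, so its Grundy value is 18.
By the Sprague-Grundy theorem, the Grundy value of a sum of independent games is the XOR of the component values.
Combined value = 2 XOR 18 = 16.

16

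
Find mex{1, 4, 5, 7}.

0 is not in the set, so the mex is 0.

0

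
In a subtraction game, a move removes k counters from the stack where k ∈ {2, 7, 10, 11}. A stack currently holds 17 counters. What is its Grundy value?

0

Compute g(0), g(1), … for moves {2, 7, 10, 11}:
k:     0  1  2  3  4  5  6  7  8  9 10 11 12 13 14 15 16 17
g(k):  0  0  1  1  0  0  1  1  2  0  3  1  2  0  3  1  2  0
So g(17) = 0.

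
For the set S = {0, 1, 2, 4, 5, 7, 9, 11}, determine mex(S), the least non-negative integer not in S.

3

The values 0, 1, 2 are all present; 3 is the first non-negative integer missing from the set.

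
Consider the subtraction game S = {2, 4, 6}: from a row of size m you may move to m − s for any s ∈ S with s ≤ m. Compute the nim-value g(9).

0

Build the Grundy sequence with g(k) = mex{g(k−s) : s ∈ {2, 4, 6}, s ≤ k}:
g(0) = mex{} = 0
g(1) = mex{} = 0
g(2) = mex{0} = 1
g(3) = mex{0} = 1
g(4) = mex{0,1} = 2
g(5) = mex{0,1} = 2
g(6) = mex{0,1,2} = 3
g(7) = mex{0,1,2} = 3
g(8) = mex{1,2,3} = 0
g(9) = mex{1,2,3} = 0
So g(9) = 0.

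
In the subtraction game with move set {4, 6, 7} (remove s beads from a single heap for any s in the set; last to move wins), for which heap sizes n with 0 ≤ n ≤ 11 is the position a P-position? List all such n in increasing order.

Grundy values for subtraction set {4, 6, 7}:
k:     0  1  2  3  4  5  6  7  8  9 10 11
g(k):  0  0  0  0  1  1  1  1  2  2  2  0
The P-positions (g = 0) in 0..11 are 0, 1, 2, 3, 11.

0, 1, 2, 3, 11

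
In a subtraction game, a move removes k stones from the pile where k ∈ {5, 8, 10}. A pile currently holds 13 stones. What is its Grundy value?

2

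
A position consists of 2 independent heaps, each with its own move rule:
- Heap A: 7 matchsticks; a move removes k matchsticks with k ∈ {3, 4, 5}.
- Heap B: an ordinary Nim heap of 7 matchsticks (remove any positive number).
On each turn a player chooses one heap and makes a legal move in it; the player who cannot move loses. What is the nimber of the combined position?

5

Build the Grundy sequence for heap A with g(k) = mex{g(k−s) : s ∈ {3, 4, 5}, s ≤ k}:
k:     0  1  2  3  4  5  6  7
g(k):  0  0  0  1  1  1  2  2
So g(7) = 2.
Heap B is a plain Nim heap of size 7, so its Grundy value is 7.
The value of a disjunctive sum is the nim-sum of the parts.
Combined value = 2 XOR 7 = 5.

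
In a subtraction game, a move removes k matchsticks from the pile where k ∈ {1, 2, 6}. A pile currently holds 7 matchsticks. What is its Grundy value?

0

Compute g(0), g(1), … for moves {1, 2, 6}:
k:     0  1  2  3  4  5  6  7
g(k):  0  1  2  0  1  2  3  0
So g(7) = 0.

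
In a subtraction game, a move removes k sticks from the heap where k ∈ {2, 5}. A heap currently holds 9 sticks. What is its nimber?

1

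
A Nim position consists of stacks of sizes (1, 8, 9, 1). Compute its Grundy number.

1

Compute the nim-sum pairwise:
1 ⊕ 8 = 9
9 ⊕ 9 = 0
0 ⊕ 1 = 1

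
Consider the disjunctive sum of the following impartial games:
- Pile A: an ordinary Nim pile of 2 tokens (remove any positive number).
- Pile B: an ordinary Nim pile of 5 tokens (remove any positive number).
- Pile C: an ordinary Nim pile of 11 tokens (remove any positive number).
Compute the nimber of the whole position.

Pile A is a plain Nim pile of size 2, so its Grundy value is 2.
Pile B is a plain Nim pile of size 5, so its Grundy value is 5.
Pile C is a plain Nim pile of size 11, so its Grundy value is 11.
By the Sprague-Grundy theorem, the Grundy value of a sum of independent games is the XOR of the component values.
Combined value = 2 ⊕ 5 ⊕ 11 = 12.

12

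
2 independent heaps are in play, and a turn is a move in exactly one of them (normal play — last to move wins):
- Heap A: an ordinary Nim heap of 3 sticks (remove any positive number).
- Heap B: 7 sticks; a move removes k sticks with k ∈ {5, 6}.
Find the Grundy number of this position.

Heap A is a plain Nim heap of size 3, so its Grundy value is 3.
Build the Grundy sequence for heap B with g(k) = mex{g(k−s) : s ∈ {5, 6}, s ≤ k}:
k:     0  1  2  3  4  5  6  7
g(k):  0  0  0  0  0  1  1  1
So g(7) = 1.
By the Sprague-Grundy theorem, the Grundy value of a sum of independent games is the XOR of the component values.
Combined value = 3 ⊕ 1 = 2.

2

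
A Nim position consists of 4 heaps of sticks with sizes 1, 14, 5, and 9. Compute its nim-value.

Bitwise XOR of the heap sizes:
  0001  (1)
  1110  (14)
  0101  (5)
  1001  (9)
  ----
  0011  (3)

3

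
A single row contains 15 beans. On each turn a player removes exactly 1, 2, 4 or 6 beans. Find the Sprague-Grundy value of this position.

Grundy values for subtraction set {1, 2, 4, 6}:
k:     0  1  2  3  4  5  6  7  8  9 10 11 12 13 14 15
g(k):  0  1  2  0  1  2  3  4  0  1  2  0  1  2  3  4
So g(15) = 4.

4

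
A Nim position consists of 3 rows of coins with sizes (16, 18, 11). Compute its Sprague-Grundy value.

9

Bitwise XOR of the heap sizes:
  10000  (16)
  10010  (18)
  01011  (11)
  -----
  01001  (9)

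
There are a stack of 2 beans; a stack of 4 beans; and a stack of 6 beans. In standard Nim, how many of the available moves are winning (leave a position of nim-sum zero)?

0

Nim-sum: 2 ⊕ 4 ⊕ 6 = 0.
The nim-sum is already 0, so every move leaves a nonzero nim-sum — there are no winning moves.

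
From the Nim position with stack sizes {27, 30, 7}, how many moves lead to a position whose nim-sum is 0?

Nim-sum: 27 ⊕ 30 ⊕ 7 = 2.
The overall nim-sum is X = 2. A stack of size p has a winning move iff p XOR X < p (reduce it to p XOR X).
  27: 27 XOR 2 = 25 < 27 — winning move (to 25).
  30: 30 XOR 2 = 28 < 30 — winning move (to 28).
  7: 7 XOR 2 = 5 < 7 — winning move (to 5).
That gives 3 winning moves.

3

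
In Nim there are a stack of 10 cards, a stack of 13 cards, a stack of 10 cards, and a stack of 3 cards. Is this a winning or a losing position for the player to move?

Winning position

Write each in binary and XOR column by column:
  1010  (10)
  1101  (13)
  1010  (10)
  0011  (3)
  ----
  1110  (14)
The nim-sum is 14 ≠ 0, so this is an N-position: the player to move can win.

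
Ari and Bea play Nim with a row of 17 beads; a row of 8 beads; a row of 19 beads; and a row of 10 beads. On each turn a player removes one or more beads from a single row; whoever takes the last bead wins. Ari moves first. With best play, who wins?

Compute the nim-sum pairwise:
17 XOR 8 = 25
25 XOR 19 = 10
10 XOR 10 = 0
The nim-sum is 0, so this is a P-position: the player to move is in a losing position under optimal play; Ari is about to move from it and so loses — Bea wins.

Bea wins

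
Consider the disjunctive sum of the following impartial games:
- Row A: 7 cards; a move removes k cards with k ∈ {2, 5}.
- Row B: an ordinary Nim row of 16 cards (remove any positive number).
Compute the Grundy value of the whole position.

16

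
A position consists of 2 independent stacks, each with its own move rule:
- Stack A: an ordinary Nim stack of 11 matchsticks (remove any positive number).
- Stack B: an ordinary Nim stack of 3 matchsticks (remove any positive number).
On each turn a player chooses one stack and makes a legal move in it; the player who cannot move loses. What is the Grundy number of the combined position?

8

Stack A is a plain Nim stack of size 11, so its Grundy value is 11.
Stack B is a plain Nim stack of size 3, so its Grundy value is 3.
The value of a disjunctive sum is the nim-sum of the parts.
Combined value = 11 XOR 3 = 8.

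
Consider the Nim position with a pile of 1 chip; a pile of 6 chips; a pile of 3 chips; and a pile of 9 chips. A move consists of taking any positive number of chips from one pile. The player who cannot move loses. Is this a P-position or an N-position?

Write each in binary and XOR column by column:
  0001  (1)
  0110  (6)
  0011  (3)
  1001  (9)
  ----
  1101  (13)
The nim-sum is 13 ≠ 0, so this is an N-position: the player to move can win.

N-position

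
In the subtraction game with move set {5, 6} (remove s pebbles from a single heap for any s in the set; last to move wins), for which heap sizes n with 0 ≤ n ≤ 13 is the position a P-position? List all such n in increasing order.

Compute g(0), g(1), … for moves {5, 6}:
g(0) = mex{} = 0
g(1) = mex{} = 0
g(2) = mex{} = 0
g(3) = mex{} = 0
g(4) = mex{} = 0
g(5) = mex{0} = 1
g(6) = mex{0} = 1
g(7) = mex{0} = 1
g(8) = mex{0} = 1
g(9) = mex{0} = 1
g(10) = mex{0,1} = 2
g(11) = mex{1} = 0
g(12) = mex{1} = 0
g(13) = mex{1} = 0
The P-positions (g = 0) in 0..13 are 0, 1, 2, 3, 4, 11, 12, 13.

0, 1, 2, 3, 4, 11, 12, 13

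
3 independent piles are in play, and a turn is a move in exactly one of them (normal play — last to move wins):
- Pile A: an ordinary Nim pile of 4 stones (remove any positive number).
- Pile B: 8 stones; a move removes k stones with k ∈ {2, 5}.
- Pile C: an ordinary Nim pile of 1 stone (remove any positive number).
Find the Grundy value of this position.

Pile A is a plain Nim pile of size 4, so its Grundy value is 4.
For pile B, compute g(0), g(1), … with moves {2, 5}:
g(0) = mex{} = 0
g(1) = mex{} = 0
g(2) = mex{0} = 1
g(3) = mex{0} = 1
g(4) = mex{1} = 0
g(5) = mex{0,1} = 2
g(6) = mex{0} = 1
g(7) = mex{1,2} = 0
g(8) = mex{1} = 0
So g(8) = 0.
Pile C is a plain Nim pile of size 1, so its Grundy value is 1.
By the Sprague-Grundy theorem, the Grundy value of a sum of independent games is the XOR of the component values.
Combined value = 4 XOR 0 XOR 1 = 5.

5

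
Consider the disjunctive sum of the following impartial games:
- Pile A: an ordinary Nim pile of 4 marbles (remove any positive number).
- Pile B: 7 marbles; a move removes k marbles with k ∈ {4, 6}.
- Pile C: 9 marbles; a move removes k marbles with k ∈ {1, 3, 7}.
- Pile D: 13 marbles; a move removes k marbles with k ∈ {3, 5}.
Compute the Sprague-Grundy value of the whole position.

5

Pile A is a plain Nim pile of size 4, so its Grundy value is 4.
Grundy values for pile B (subtraction set {4, 6}):
g(0) = mex{} = 0
g(1) = mex{} = 0
g(2) = mex{} = 0
g(3) = mex{} = 0
g(4) = mex{0} = 1
g(5) = mex{0} = 1
g(6) = mex{0} = 1
g(7) = mex{0} = 1
So g(7) = 1.
Grundy values for pile C (subtraction set {1, 3, 7}):
g(0) = mex{} = 0
g(1) = mex{0} = 1
g(2) = mex{1} = 0
g(3) = mex{0} = 1
g(4) = mex{1} = 0
g(5) = mex{0} = 1
g(6) = mex{1} = 0
g(7) = mex{0} = 1
g(8) = mex{1} = 0
g(9) = mex{0} = 1
So g(9) = 1.
For pile D, compute g(0), g(1), … with moves {3, 5}:
g(0) = mex{} = 0
g(1) = mex{} = 0
g(2) = mex{} = 0
g(3) = mex{0} = 1
g(4) = mex{0} = 1
g(5) = mex{0} = 1
g(6) = mex{0,1} = 2
g(7) = mex{0,1} = 2
g(8) = mex{1} = 0
g(9) = mex{1,2} = 0
g(10) = mex{1,2} = 0
g(11) = mex{0,2} = 1
g(12) = mex{0,2} = 1
g(13) = mex{0} = 1
So g(13) = 1.
The value of a disjunctive sum is the nim-sum of the parts.
Combined value = 4 ⊕ 1 ⊕ 1 ⊕ 1 = 5.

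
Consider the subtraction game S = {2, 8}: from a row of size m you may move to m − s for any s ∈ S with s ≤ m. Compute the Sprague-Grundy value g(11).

Compute g(0), g(1), … for moves {2, 8}:
k:     0  1  2  3  4  5  6  7  8  9 10 11
g(k):  0  0  1  1  0  0  1  1  2  2  0  0
So g(11) = 0.

0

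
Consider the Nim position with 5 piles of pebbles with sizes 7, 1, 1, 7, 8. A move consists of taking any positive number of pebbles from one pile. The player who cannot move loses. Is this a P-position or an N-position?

Write each in binary and XOR column by column:
  0111  (7)
  0001  (1)
  0001  (1)
  0111  (7)
  1000  (8)
  ----
  1000  (8)
The nim-sum is 8 ≠ 0, so this is an N-position: the player to move can win.

N-position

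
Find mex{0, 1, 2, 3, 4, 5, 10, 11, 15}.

6

The values 0, 1, 2, 3, 4, 5 are all present; 6 is the first non-negative integer missing from the set.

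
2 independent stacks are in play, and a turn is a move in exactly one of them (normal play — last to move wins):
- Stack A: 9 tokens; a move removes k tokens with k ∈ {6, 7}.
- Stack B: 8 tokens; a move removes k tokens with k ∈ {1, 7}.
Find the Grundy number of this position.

1

For stack A, compute g(0), g(1), … with moves {6, 7}:
g(0) = mex{} = 0
g(1) = mex{} = 0
g(2) = mex{} = 0
g(3) = mex{} = 0
g(4) = mex{} = 0
g(5) = mex{} = 0
g(6) = mex{0} = 1
g(7) = mex{0} = 1
g(8) = mex{0} = 1
g(9) = mex{0} = 1
So g(9) = 1.
Build the Grundy sequence for stack B with g(k) = mex{g(k−s) : s ∈ {1, 7}, s ≤ k}:
g(0) = mex{} = 0
g(1) = mex{0} = 1
g(2) = mex{1} = 0
g(3) = mex{0} = 1
g(4) = mex{1} = 0
g(5) = mex{0} = 1
g(6) = mex{1} = 0
g(7) = mex{0} = 1
g(8) = mex{1} = 0
So g(8) = 0.
The value of a disjunctive sum is the nim-sum of the parts.
Combined value = 1 ⊕ 0 = 1.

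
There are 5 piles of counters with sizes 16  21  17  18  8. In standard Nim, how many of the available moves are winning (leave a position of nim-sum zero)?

In binary:
  10000  (16)
  10101  (21)
  10001  (17)
  10010  (18)
  01000  (8)
  -----
  01110  (14)
The overall nim-sum is X = 14. A pile of size p has a winning move iff p XOR X < p (reduce it to p XOR X).
  16: 16 XOR 14 = 30 ≥ 16 — no move.
  21: 21 XOR 14 = 27 ≥ 21 — no move.
  17: 17 XOR 14 = 31 ≥ 17 — no move.
  18: 18 XOR 14 = 28 ≥ 18 — no move.
  8: 8 XOR 14 = 6 < 8 — winning move (to 6).
That gives 1 winning move.

1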